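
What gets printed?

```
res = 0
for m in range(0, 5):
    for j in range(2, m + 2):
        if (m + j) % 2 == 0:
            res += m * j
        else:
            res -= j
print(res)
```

18

m=1,j=2: odd sum, res = 0-2 = -2
m=2,j=2: even sum, res = (-2)+4 = 2
m=2,j=3: odd sum, res = 2-3 = -1
m=3,j=2: odd sum, res = (-1)-2 = -3
m=3,j=3: even sum, res = (-3)+9 = 6
m=3,j=4: odd sum, res = 6-4 = 2
m=4,j=2: even sum, res = 2+8 = 10
m=4,j=3: odd sum, res = 10-3 = 7
m=4,j=4: even sum, res = 7+16 = 23
m=4,j=5: odd sum, res = 23-5 = 18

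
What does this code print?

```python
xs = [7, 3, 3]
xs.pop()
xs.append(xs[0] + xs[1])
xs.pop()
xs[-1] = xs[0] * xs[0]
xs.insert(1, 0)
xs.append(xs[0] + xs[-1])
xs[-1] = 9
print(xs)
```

[7, 0, 49, 9]

pop() removes 3 → [7, 3]
append xs[0]+xs[1] = 7+3 = 10 → [7, 3, 10]
pop() removes 10 → [7, 3]
xs[-1] = xs[0]*xs[0] = 7*7 = 49 → [7, 49]
insert 0 at 1 → [7, 0, 49]
append xs[0]+xs[-1] = 7+49 = 56 → [7, 0, 49, 56]
xs[-1] = 9 → [7, 0, 49, 9]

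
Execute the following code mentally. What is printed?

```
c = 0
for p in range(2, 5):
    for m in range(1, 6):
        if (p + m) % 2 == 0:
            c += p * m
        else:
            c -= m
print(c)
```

p=2,m=1: odd sum, c = 0-1 = -1
p=2,m=2: even sum, c = (-1)+4 = 3
p=2,m=3: odd sum, c = 3-3 = 0
p=2,m=4: even sum, c = 0+8 = 8
p=2,m=5: odd sum, c = 8-5 = 3
p=3,m=1: even sum, c = 3+3 = 6
p=3,m=2: odd sum, c = 6-2 = 4
p=3,m=3: even sum, c = 4+9 = 13
p=3,m=4: odd sum, c = 13-4 = 9
p=3,m=5: even sum, c = 9+15 = 24
p=4,m=1: odd sum, c = 24-1 = 23
p=4,m=2: even sum, c = 23+8 = 31
p=4,m=3: odd sum, c = 31-3 = 28
p=4,m=4: even sum, c = 28+16 = 44
p=4,m=5: odd sum, c = 44-5 = 39

39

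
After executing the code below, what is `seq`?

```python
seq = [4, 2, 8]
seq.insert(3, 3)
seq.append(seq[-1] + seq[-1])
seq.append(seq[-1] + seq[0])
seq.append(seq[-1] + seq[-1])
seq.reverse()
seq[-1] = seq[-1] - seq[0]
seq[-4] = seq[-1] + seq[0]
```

[20, 10, 6, 4, 8, 2, -16]

insert 3 at 3 → [4, 2, 8, 3]
append seq[-1]+seq[-1] = 3+3 = 6 → [4, 2, 8, 3, 6]
append seq[-1]+seq[0] = 6+4 = 10 → [4, 2, 8, 3, 6, 10]
append seq[-1]+seq[-1] = 10+10 = 20 → [4, 2, 8, 3, 6, 10, 20]
reverse → [20, 10, 6, 3, 8, 2, 4]
seq[-1] = seq[-1]-seq[0] = 4-20 = -16 → [20, 10, 6, 3, 8, 2, -16]
seq[-4] = seq[-1]+seq[0] = (-16)+20 = 4 → [20, 10, 6, 4, 8, 2, -16]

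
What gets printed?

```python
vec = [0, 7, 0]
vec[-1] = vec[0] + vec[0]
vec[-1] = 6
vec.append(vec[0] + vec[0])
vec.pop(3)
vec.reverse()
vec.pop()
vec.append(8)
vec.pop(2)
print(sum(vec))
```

13

vec[-1] = vec[0]+vec[0] = 0+0 = 0 → [0, 7, 0]
vec[-1] = 6 → [0, 7, 6]
append vec[0]+vec[0] = 0+0 = 0 → [0, 7, 6, 0]
pop(3) removes 0 → [0, 7, 6]
reverse → [6, 7, 0]
pop() removes 0 → [6, 7]
append 8 → [6, 7, 8]
pop(2) removes 8 → [6, 7]
sum = 13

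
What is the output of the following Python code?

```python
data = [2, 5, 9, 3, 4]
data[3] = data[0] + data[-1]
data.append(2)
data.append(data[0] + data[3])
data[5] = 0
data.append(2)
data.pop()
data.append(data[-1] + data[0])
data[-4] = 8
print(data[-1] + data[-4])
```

data[3] = data[0]+data[-1] = 2+4 = 6 → [2, 5, 9, 6, 4]
append 2 → [2, 5, 9, 6, 4, 2]
append data[0]+data[3] = 2+6 = 8 → [2, 5, 9, 6, 4, 2, 8]
data[5] = 0 → [2, 5, 9, 6, 4, 0, 8]
append 2 → [2, 5, 9, 6, 4, 0, 8, 2]
pop() removes 2 → [2, 5, 9, 6, 4, 0, 8]
append data[-1]+data[0] = 8+2 = 10 → [2, 5, 9, 6, 4, 0, 8, 10]
data[-4] = 8 → [2, 5, 9, 6, 8, 0, 8, 10]
data[-1]+data[-4] = 10+8 = 18

18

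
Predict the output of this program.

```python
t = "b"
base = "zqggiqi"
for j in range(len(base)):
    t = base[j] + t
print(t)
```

iqiggqzb

j=0: prepend 'z' → 'zb'
j=1: prepend 'q' → 'qzb'
j=2: prepend 'g' → 'gqzb'
j=3: prepend 'g' → 'ggqzb'
j=4: prepend 'i' → 'iggqzb'
j=5: prepend 'q' → 'qiggqzb'
j=6: prepend 'i' → 'iqiggqzb'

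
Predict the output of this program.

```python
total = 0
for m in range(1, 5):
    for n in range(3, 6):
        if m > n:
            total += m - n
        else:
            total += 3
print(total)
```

m=1,n=3: not 1>3, total = 0+3 = 3
m=1,n=4: not 1>4, total = 3+3 = 6
m=1,n=5: not 1>5, total = 6+3 = 9
m=2,n=3: not 2>3, total = 9+3 = 12
m=2,n=4: not 2>4, total = 12+3 = 15
m=2,n=5: not 2>5, total = 15+3 = 18
m=3,n=3: not 3>3, total = 18+3 = 21
m=3,n=4: not 3>4, total = 21+3 = 24
m=3,n=5: not 3>5, total = 24+3 = 27
m=4,n=3: 4>3, total = 27+1 = 28
m=4,n=4: not 4>4, total = 28+3 = 31
m=4,n=5: not 4>5, total = 31+3 = 34

34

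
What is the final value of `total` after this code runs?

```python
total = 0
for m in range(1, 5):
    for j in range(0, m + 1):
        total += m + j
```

60

m=1,j=0: total = 0+1 = 1
m=1,j=1: total = 1+2 = 3
m=2,j=0: total = 3+2 = 5
m=2,j=1: total = 5+3 = 8
m=2,j=2: total = 8+4 = 12
m=3,j=0: total = 12+3 = 15
m=3,j=1: total = 15+4 = 19
m=3,j=2: total = 19+5 = 24
m=3,j=3: total = 24+6 = 30
m=4,j=0: total = 30+4 = 34
m=4,j=1: total = 34+5 = 39
m=4,j=2: total = 39+6 = 45
m=4,j=3: total = 45+7 = 52
m=4,j=4: total = 52+8 = 60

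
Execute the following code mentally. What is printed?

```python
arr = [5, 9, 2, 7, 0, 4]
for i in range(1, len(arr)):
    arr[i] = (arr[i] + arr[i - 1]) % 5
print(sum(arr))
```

i=1: arr[1] = (9+5)%5 = 4 → [5, 4, 2, 7, 0, 4]
i=2: arr[2] = (2+4)%5 = 1 → [5, 4, 1, 7, 0, 4]
i=3: arr[3] = (7+1)%5 = 3 → [5, 4, 1, 3, 0, 4]
i=4: arr[4] = (0+3)%5 = 3 → [5, 4, 1, 3, 3, 4]
i=5: arr[5] = (4+3)%5 = 2 → [5, 4, 1, 3, 3, 2]
sum = 18

18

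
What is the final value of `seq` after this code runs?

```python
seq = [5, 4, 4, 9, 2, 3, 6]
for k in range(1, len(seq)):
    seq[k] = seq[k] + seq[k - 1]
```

[5, 9, 13, 22, 24, 27, 33]

k=1: seq[1] = 4+5 = 9 → [5, 9, 4, 9, 2, 3, 6]
k=2: seq[2] = 4+9 = 13 → [5, 9, 13, 9, 2, 3, 6]
k=3: seq[3] = 9+13 = 22 → [5, 9, 13, 22, 2, 3, 6]
k=4: seq[4] = 2+22 = 24 → [5, 9, 13, 22, 24, 3, 6]
k=5: seq[5] = 3+24 = 27 → [5, 9, 13, 22, 24, 27, 6]
k=6: seq[6] = 6+27 = 33 → [5, 9, 13, 22, 24, 27, 33]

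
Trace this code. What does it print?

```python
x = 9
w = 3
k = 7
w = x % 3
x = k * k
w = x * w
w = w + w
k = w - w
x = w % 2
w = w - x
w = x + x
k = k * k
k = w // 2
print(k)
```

0

w = 9%3 = 0
x = 7*7 = 49
w = 49*0 = 0
w = 0+0 = 0
k = 0-0 = 0
x = 0%2 = 0
w = 0-0 = 0
w = 0+0 = 0
k = 0*0 = 0
k = 0//2 = 0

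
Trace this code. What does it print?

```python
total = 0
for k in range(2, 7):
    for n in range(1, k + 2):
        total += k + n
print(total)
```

k=2,n=1: total = 0+3 = 3
k=2,n=2: total = 3+4 = 7
k=2,n=3: total = 7+5 = 12
k=3,n=1: total = 12+4 = 16
k=3,n=2: total = 16+5 = 21
k=3,n=3: total = 21+6 = 27
k=3,n=4: total = 27+7 = 34
k=4,n=1: total = 34+5 = 39
k=4,n=2: total = 39+6 = 45
k=4,n=3: total = 45+7 = 52
k=4,n=4: total = 52+8 = 60
k=4,n=5: total = 60+9 = 69
k=5,n=1: total = 69+6 = 75
k=5,n=2: total = 75+7 = 82
k=5,n=3: total = 82+8 = 90
k=5,n=4: total = 90+9 = 99
k=5,n=5: total = 99+10 = 109
k=5,n=6: total = 109+11 = 120
k=6,n=1: total = 120+7 = 127
k=6,n=2: total = 127+8 = 135
k=6,n=3: total = 135+9 = 144
k=6,n=4: total = 144+10 = 154
k=6,n=5: total = 154+11 = 165
k=6,n=6: total = 165+12 = 177
k=6,n=7: total = 177+13 = 190

190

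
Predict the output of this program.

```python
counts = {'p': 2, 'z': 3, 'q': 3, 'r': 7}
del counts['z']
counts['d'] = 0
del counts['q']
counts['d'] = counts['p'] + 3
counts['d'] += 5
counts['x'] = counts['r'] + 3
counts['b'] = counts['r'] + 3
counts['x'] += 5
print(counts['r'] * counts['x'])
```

del 'z' → {'p': 2, 'q': 3, 'r': 7}
counts['d'] = 0 → {'p': 2, 'q': 3, 'r': 7, 'd': 0}
del 'q' → {'p': 2, 'r': 7, 'd': 0}
counts['d'] = counts['p']+3 = 5 → {'p': 2, 'r': 7, 'd': 5}
counts['d'] = 5+5 = 10 → {'p': 2, 'r': 7, 'd': 10}
counts['x'] = counts['r']+3 = 10 → {'p': 2, 'r': 7, 'd': 10, 'x': 10}
counts['b'] = counts['r']+3 = 10 → {'p': 2, 'r': 7, 'd': 10, 'x': 10, 'b': 10}
counts['x'] = 10+5 = 15 → {'p': 2, 'r': 7, 'd': 10, 'x': 15, 'b': 10}
counts['r']*counts['x'] = 7*15 = 105

105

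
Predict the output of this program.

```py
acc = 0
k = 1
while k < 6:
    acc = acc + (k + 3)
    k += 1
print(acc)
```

k=1: acc = 0+4 = 4
k=2: acc = 4+5 = 9
k=3: acc = 9+6 = 15
k=4: acc = 15+7 = 22
k=5: acc = 22+8 = 30

30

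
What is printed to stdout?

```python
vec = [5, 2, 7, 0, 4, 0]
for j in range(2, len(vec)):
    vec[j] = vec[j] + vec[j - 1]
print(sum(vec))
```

51

j=2: vec[2] = 7+2 = 9 → [5, 2, 9, 0, 4, 0]
j=3: vec[3] = 0+9 = 9 → [5, 2, 9, 9, 4, 0]
j=4: vec[4] = 4+9 = 13 → [5, 2, 9, 9, 13, 0]
j=5: vec[5] = 0+13 = 13 → [5, 2, 9, 9, 13, 13]
sum = 51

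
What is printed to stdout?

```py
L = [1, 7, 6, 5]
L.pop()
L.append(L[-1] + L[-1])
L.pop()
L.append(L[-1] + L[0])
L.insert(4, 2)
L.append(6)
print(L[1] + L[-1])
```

13

pop() removes 5 → [1, 7, 6]
append L[-1]+L[-1] = 6+6 = 12 → [1, 7, 6, 12]
pop() removes 12 → [1, 7, 6]
append L[-1]+L[0] = 6+1 = 7 → [1, 7, 6, 7]
insert 2 at 4 → [1, 7, 6, 7, 2]
append 6 → [1, 7, 6, 7, 2, 6]
L[1]+L[-1] = 7+6 = 13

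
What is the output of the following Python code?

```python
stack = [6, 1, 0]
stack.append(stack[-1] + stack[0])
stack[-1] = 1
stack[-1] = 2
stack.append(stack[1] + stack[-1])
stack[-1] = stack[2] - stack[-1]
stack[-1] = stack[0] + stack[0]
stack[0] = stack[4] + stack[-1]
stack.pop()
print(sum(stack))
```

27

append stack[-1]+stack[0] = 0+6 = 6 → [6, 1, 0, 6]
stack[-1] = 1 → [6, 1, 0, 1]
stack[-1] = 2 → [6, 1, 0, 2]
append stack[1]+stack[-1] = 1+2 = 3 → [6, 1, 0, 2, 3]
stack[-1] = stack[2]-stack[-1] = 0-3 = -3 → [6, 1, 0, 2, -3]
stack[-1] = stack[0]+stack[0] = 6+6 = 12 → [6, 1, 0, 2, 12]
stack[0] = stack[4]+stack[-1] = 12+12 = 24 → [24, 1, 0, 2, 12]
pop() removes 12 → [24, 1, 0, 2]
sum = 27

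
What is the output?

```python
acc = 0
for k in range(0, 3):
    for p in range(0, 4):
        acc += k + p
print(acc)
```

k=0,p=0: acc = 0+0 = 0
k=0,p=1: acc = 0+1 = 1
k=0,p=2: acc = 1+2 = 3
k=0,p=3: acc = 3+3 = 6
k=1,p=0: acc = 6+1 = 7
k=1,p=1: acc = 7+2 = 9
k=1,p=2: acc = 9+3 = 12
k=1,p=3: acc = 12+4 = 16
k=2,p=0: acc = 16+2 = 18
k=2,p=1: acc = 18+3 = 21
k=2,p=2: acc = 21+4 = 25
k=2,p=3: acc = 25+5 = 30

30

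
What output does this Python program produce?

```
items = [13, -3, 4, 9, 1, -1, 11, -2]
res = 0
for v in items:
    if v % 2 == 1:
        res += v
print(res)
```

v=13: odd, res = 0+13 = 13
v=-3: odd, res = 13+(-3) = 10
v=4: not odd
v=9: odd, res = 10+9 = 19
v=1: odd, res = 19+1 = 20
v=-1: odd, res = 20+(-1) = 19
v=11: odd, res = 19+11 = 30
v=-2: not odd

30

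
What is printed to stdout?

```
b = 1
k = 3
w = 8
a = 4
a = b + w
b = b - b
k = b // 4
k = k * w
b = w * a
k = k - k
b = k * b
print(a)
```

a = 1+8 = 9
b = 1-1 = 0
k = 0//4 = 0
k = 0*8 = 0
b = 8*9 = 72
k = 0-0 = 0
b = 0*72 = 0

9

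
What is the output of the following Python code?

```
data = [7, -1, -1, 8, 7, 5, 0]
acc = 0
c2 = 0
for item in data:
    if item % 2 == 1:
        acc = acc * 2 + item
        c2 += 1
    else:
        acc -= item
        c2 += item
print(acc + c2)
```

100

item=7: odd, acc = 0*2+7 = 7; c2=1
item=-1: odd, acc = 7*2+(-1) = 13; c2=2
item=-1: odd, acc = 13*2+(-1) = 25; c2=3
item=8: not odd, acc = 25-8 = 17; c2=11
item=7: odd, acc = 17*2+7 = 41; c2=12
item=5: odd, acc = 41*2+5 = 87; c2=13
item=0: not odd, acc = 87-0 = 87; c2=13
acc+c2 = 87+13 = 100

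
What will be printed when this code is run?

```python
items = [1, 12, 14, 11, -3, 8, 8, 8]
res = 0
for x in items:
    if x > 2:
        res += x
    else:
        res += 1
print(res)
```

x=1: not >2, res = 0+1 = 1
x=12: >2, res = 1+12 = 13
x=14: >2, res = 13+14 = 27
x=11: >2, res = 27+11 = 38
x=-3: not >2, res = 38+1 = 39
x=8: >2, res = 39+8 = 47
x=8: >2, res = 47+8 = 55
x=8: >2, res = 55+8 = 63

63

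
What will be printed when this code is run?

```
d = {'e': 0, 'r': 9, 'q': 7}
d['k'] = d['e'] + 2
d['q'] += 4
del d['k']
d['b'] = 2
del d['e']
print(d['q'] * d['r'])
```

d['k'] = d['e']+2 = 2 → {'e': 0, 'r': 9, 'q': 7, 'k': 2}
d['q'] = 7+4 = 11 → {'e': 0, 'r': 9, 'q': 11, 'k': 2}
del 'k' → {'e': 0, 'r': 9, 'q': 11}
d['b'] = 2 → {'e': 0, 'r': 9, 'q': 11, 'b': 2}
del 'e' → {'r': 9, 'q': 11, 'b': 2}
d['q']*d['r'] = 11*9 = 99

99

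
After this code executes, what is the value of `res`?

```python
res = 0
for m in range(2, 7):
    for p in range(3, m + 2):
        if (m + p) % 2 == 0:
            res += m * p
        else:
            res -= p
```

m=2,p=3: odd sum, res = 0-3 = -3
m=3,p=3: even sum, res = (-3)+9 = 6
m=3,p=4: odd sum, res = 6-4 = 2
m=4,p=3: odd sum, res = 2-3 = -1
m=4,p=4: even sum, res = (-1)+16 = 15
m=4,p=5: odd sum, res = 15-5 = 10
m=5,p=3: even sum, res = 10+15 = 25
m=5,p=4: odd sum, res = 25-4 = 21
m=5,p=5: even sum, res = 21+25 = 46
m=5,p=6: odd sum, res = 46-6 = 40
m=6,p=3: odd sum, res = 40-3 = 37
m=6,p=4: even sum, res = 37+24 = 61
m=6,p=5: odd sum, res = 61-5 = 56
m=6,p=6: even sum, res = 56+36 = 92
m=6,p=7: odd sum, res = 92-7 = 85

85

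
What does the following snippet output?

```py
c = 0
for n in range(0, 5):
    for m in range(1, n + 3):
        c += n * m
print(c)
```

155

n=0,m=1: c = 0+0 = 0
n=0,m=2: c = 0+0 = 0
n=1,m=1: c = 0+1 = 1
n=1,m=2: c = 1+2 = 3
n=1,m=3: c = 3+3 = 6
n=2,m=1: c = 6+2 = 8
n=2,m=2: c = 8+4 = 12
n=2,m=3: c = 12+6 = 18
n=2,m=4: c = 18+8 = 26
n=3,m=1: c = 26+3 = 29
n=3,m=2: c = 29+6 = 35
n=3,m=3: c = 35+9 = 44
n=3,m=4: c = 44+12 = 56
n=3,m=5: c = 56+15 = 71
n=4,m=1: c = 71+4 = 75
n=4,m=2: c = 75+8 = 83
n=4,m=3: c = 83+12 = 95
n=4,m=4: c = 95+16 = 111
n=4,m=5: c = 111+20 = 131
n=4,m=6: c = 131+24 = 155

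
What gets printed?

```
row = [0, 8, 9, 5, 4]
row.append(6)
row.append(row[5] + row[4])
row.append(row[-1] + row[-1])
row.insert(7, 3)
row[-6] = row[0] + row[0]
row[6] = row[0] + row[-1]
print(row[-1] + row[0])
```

append 6 → [0, 8, 9, 5, 4, 6]
append row[5]+row[4] = 6+4 = 10 → [0, 8, 9, 5, 4, 6, 10]
append row[-1]+row[-1] = 10+10 = 20 → [0, 8, 9, 5, 4, 6, 10, 20]
insert 3 at 7 → [0, 8, 9, 5, 4, 6, 10, 3, 20]
row[-6] = row[0]+row[0] = 0+0 = 0 → [0, 8, 9, 0, 4, 6, 10, 3, 20]
row[6] = row[0]+row[-1] = 0+20 = 20 → [0, 8, 9, 0, 4, 6, 20, 3, 20]
row[-1]+row[0] = 20+0 = 20

20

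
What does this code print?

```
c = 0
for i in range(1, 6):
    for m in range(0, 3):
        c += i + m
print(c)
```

i=1,m=0: c = 0+1 = 1
i=1,m=1: c = 1+2 = 3
i=1,m=2: c = 3+3 = 6
i=2,m=0: c = 6+2 = 8
i=2,m=1: c = 8+3 = 11
i=2,m=2: c = 11+4 = 15
i=3,m=0: c = 15+3 = 18
i=3,m=1: c = 18+4 = 22
i=3,m=2: c = 22+5 = 27
i=4,m=0: c = 27+4 = 31
i=4,m=1: c = 31+5 = 36
i=4,m=2: c = 36+6 = 42
i=5,m=0: c = 42+5 = 47
i=5,m=1: c = 47+6 = 53
i=5,m=2: c = 53+7 = 60

60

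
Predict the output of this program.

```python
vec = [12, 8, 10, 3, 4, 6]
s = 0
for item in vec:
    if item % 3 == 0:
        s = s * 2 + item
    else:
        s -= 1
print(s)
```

item=12: %3==0, s = 0*2+12 = 12
item=8: not %3==0, s = 12-1 = 11
item=10: not %3==0, s = 11-1 = 10
item=3: %3==0, s = 10*2+3 = 23
item=4: not %3==0, s = 23-1 = 22
item=6: %3==0, s = 22*2+6 = 50

50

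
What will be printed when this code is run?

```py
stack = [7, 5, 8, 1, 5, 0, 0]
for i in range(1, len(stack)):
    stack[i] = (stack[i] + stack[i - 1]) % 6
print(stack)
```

i=1: stack[1] = (5+7)%6 = 0 → [7, 0, 8, 1, 5, 0, 0]
i=2: stack[2] = (8+0)%6 = 2 → [7, 0, 2, 1, 5, 0, 0]
i=3: stack[3] = (1+2)%6 = 3 → [7, 0, 2, 3, 5, 0, 0]
i=4: stack[4] = (5+3)%6 = 2 → [7, 0, 2, 3, 2, 0, 0]
i=5: stack[5] = (0+2)%6 = 2 → [7, 0, 2, 3, 2, 2, 0]
i=6: stack[6] = (0+2)%6 = 2 → [7, 0, 2, 3, 2, 2, 2]

[7, 0, 2, 3, 2, 2, 2]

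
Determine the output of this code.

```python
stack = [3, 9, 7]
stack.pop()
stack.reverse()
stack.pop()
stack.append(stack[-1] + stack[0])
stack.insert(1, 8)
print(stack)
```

[9, 8, 18]

pop() removes 7 → [3, 9]
reverse → [9, 3]
pop() removes 3 → [9]
append stack[-1]+stack[0] = 9+9 = 18 → [9, 18]
insert 8 at 1 → [9, 8, 18]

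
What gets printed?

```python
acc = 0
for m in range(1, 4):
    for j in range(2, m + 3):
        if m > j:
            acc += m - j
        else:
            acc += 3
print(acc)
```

25

m=1,j=2: not 1>2, acc = 0+3 = 3
m=1,j=3: not 1>3, acc = 3+3 = 6
m=2,j=2: not 2>2, acc = 6+3 = 9
m=2,j=3: not 2>3, acc = 9+3 = 12
m=2,j=4: not 2>4, acc = 12+3 = 15
m=3,j=2: 3>2, acc = 15+1 = 16
m=3,j=3: not 3>3, acc = 16+3 = 19
m=3,j=4: not 3>4, acc = 19+3 = 22
m=3,j=5: not 3>5, acc = 22+3 = 25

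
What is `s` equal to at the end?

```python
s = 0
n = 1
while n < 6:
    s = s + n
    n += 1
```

15

n=1: s = 0+1 = 1
n=2: s = 1+2 = 3
n=3: s = 3+3 = 6
n=4: s = 6+4 = 10
n=5: s = 10+5 = 15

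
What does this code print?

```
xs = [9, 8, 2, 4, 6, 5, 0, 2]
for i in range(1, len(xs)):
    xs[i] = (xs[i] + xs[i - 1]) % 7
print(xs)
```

i=1: xs[1] = (8+9)%7 = 3 → [9, 3, 2, 4, 6, 5, 0, 2]
i=2: xs[2] = (2+3)%7 = 5 → [9, 3, 5, 4, 6, 5, 0, 2]
i=3: xs[3] = (4+5)%7 = 2 → [9, 3, 5, 2, 6, 5, 0, 2]
i=4: xs[4] = (6+2)%7 = 1 → [9, 3, 5, 2, 1, 5, 0, 2]
i=5: xs[5] = (5+1)%7 = 6 → [9, 3, 5, 2, 1, 6, 0, 2]
i=6: xs[6] = (0+6)%7 = 6 → [9, 3, 5, 2, 1, 6, 6, 2]
i=7: xs[7] = (2+6)%7 = 1 → [9, 3, 5, 2, 1, 6, 6, 1]

[9, 3, 5, 2, 1, 6, 6, 1]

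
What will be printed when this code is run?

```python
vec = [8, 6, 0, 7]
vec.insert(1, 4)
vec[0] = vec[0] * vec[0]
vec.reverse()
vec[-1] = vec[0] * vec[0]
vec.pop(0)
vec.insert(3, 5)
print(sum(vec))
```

insert 4 at 1 → [8, 4, 6, 0, 7]
vec[0] = vec[0]*vec[0] = 8*8 = 64 → [64, 4, 6, 0, 7]
reverse → [7, 0, 6, 4, 64]
vec[-1] = vec[0]*vec[0] = 7*7 = 49 → [7, 0, 6, 4, 49]
pop(0) removes 7 → [0, 6, 4, 49]
insert 5 at 3 → [0, 6, 4, 5, 49]
sum = 64

64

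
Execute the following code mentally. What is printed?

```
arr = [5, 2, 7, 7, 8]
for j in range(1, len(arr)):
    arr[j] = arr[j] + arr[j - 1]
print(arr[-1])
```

29

j=1: arr[1] = 2+5 = 7 → [5, 7, 7, 7, 8]
j=2: arr[2] = 7+7 = 14 → [5, 7, 14, 7, 8]
j=3: arr[3] = 7+14 = 21 → [5, 7, 14, 21, 8]
j=4: arr[4] = 8+21 = 29 → [5, 7, 14, 21, 29]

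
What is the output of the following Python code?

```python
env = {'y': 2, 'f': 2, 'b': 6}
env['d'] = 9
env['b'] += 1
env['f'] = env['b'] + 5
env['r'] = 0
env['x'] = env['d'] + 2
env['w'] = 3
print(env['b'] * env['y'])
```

14

env['d'] = 9 → {'y': 2, 'f': 2, 'b': 6, 'd': 9}
env['b'] = 6+1 = 7 → {'y': 2, 'f': 2, 'b': 7, 'd': 9}
env['f'] = env['b']+5 = 12 → {'y': 2, 'f': 12, 'b': 7, 'd': 9}
env['r'] = 0 → {'y': 2, 'f': 12, 'b': 7, 'd': 9, 'r': 0}
env['x'] = env['d']+2 = 11 → {'y': 2, 'f': 12, 'b': 7, 'd': 9, 'r': 0, 'x': 11}
env['w'] = 3 → {'y': 2, 'f': 12, 'b': 7, 'd': 9, 'r': 0, 'x': 11, 'w': 3}
env['b']*env['y'] = 7*2 = 14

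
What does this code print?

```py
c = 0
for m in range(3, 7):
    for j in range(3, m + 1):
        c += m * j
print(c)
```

205

m=3,j=3: c = 0+9 = 9
m=4,j=3: c = 9+12 = 21
m=4,j=4: c = 21+16 = 37
m=5,j=3: c = 37+15 = 52
m=5,j=4: c = 52+20 = 72
m=5,j=5: c = 72+25 = 97
m=6,j=3: c = 97+18 = 115
m=6,j=4: c = 115+24 = 139
m=6,j=5: c = 139+30 = 169
m=6,j=6: c = 169+36 = 205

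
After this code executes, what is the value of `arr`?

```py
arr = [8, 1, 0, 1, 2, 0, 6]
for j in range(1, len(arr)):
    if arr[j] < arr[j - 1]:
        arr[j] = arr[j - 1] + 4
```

j=1: 1<8, arr[1] = 8+4 = 12 → [8, 12, 0, 1, 2, 0, 6]
j=2: 0<12, arr[2] = 12+4 = 16 → [8, 12, 16, 1, 2, 0, 6]
j=3: 1<16, arr[3] = 16+4 = 20 → [8, 12, 16, 20, 2, 0, 6]
j=4: 2<20, arr[4] = 20+4 = 24 → [8, 12, 16, 20, 24, 0, 6]
j=5: 0<24, arr[5] = 24+4 = 28 → [8, 12, 16, 20, 24, 28, 6]
j=6: 6<28, arr[6] = 28+4 = 32 → [8, 12, 16, 20, 24, 28, 32]

[8, 12, 16, 20, 24, 28, 32]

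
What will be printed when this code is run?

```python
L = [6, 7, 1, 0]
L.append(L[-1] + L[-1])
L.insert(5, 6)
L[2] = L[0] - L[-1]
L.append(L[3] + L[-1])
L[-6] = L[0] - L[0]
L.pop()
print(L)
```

append L[-1]+L[-1] = 0+0 = 0 → [6, 7, 1, 0, 0]
insert 6 at 5 → [6, 7, 1, 0, 0, 6]
L[2] = L[0]-L[-1] = 6-6 = 0 → [6, 7, 0, 0, 0, 6]
append L[3]+L[-1] = 0+6 = 6 → [6, 7, 0, 0, 0, 6, 6]
L[-6] = L[0]-L[0] = 6-6 = 0 → [6, 0, 0, 0, 0, 6, 6]
pop() removes 6 → [6, 0, 0, 0, 0, 6]

[6, 0, 0, 0, 0, 6]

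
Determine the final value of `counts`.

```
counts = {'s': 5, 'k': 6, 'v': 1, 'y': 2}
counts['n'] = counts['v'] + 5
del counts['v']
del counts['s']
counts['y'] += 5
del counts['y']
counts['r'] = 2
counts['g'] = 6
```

counts['n'] = counts['v']+5 = 6 → {'s': 5, 'k': 6, 'v': 1, 'y': 2, 'n': 6}
del 'v' → {'s': 5, 'k': 6, 'y': 2, 'n': 6}
del 's' → {'k': 6, 'y': 2, 'n': 6}
counts['y'] = 2+5 = 7 → {'k': 6, 'y': 7, 'n': 6}
del 'y' → {'k': 6, 'n': 6}
counts['r'] = 2 → {'k': 6, 'n': 6, 'r': 2}
counts['g'] = 6 → {'k': 6, 'n': 6, 'r': 2, 'g': 6}

{'k': 6, 'n': 6, 'r': 2, 'g': 6}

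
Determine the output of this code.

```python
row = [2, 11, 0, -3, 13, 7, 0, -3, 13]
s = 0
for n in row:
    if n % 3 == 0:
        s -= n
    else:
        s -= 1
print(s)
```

1

n=2: not %3==0, s = 0-1 = -1
n=11: not %3==0, s = (-1)-1 = -2
n=0: %3==0, s = (-2)-0 = -2
n=-3: %3==0, s = (-2)-(-3) = 1
n=13: not %3==0, s = 1-1 = 0
n=7: not %3==0, s = 0-1 = -1
n=0: %3==0, s = (-1)-0 = -1
n=-3: %3==0, s = (-1)-(-3) = 2
n=13: not %3==0, s = 2-1 = 1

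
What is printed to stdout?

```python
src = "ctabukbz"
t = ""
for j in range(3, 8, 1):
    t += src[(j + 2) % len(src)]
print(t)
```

kbzct

j=3: add src[5]='k' → 'k'
j=4: add src[6]='b' → 'kb'
j=5: add src[7]='z' → 'kbz'
j=6: add src[0]='c' → 'kbzc'
j=7: add src[1]='t' → 'kbzct'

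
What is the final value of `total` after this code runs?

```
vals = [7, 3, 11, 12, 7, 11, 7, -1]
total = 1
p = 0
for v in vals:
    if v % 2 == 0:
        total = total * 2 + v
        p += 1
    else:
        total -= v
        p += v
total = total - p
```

v=7: not even, total = 1-7 = -6; p=7
v=3: not even, total = (-6)-3 = -9; p=10
v=11: not even, total = (-9)-11 = -20; p=21
v=12: even, total = (-20)*2+12 = -28; p=22
v=7: not even, total = (-28)-7 = -35; p=29
v=11: not even, total = (-35)-11 = -46; p=40
v=7: not even, total = (-46)-7 = -53; p=47
v=-1: not even, total = (-53)-(-1) = -52; p=46
total-p = (-52)-46 = -98

-98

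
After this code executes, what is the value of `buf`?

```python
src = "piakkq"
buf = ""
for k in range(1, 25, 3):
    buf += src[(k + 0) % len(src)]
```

k=1: add src[1]='i' → 'i'
k=4: add src[4]='k' → 'ik'
k=7: add src[1]='i' → 'iki'
k=10: add src[4]='k' → 'ikik'
k=13: add src[1]='i' → 'ikiki'
k=16: add src[4]='k' → 'ikikik'
k=19: add src[1]='i' → 'ikikiki'
k=22: add src[4]='k' → 'ikikikik'

'ikikikik'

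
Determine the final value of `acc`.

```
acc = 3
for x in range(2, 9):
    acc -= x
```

x=2: acc = 3-2 = 1
x=3: acc = 1-3 = -2
x=4: acc = (-2)-4 = -6
x=5: acc = (-6)-5 = -11
x=6: acc = (-11)-6 = -17
x=7: acc = (-17)-7 = -24
x=8: acc = (-24)-8 = -32

-32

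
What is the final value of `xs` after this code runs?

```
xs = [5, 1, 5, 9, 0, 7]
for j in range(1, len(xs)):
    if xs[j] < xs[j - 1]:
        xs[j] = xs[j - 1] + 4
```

j=1: 1<5, xs[1] = 5+4 = 9 → [5, 9, 5, 9, 0, 7]
j=2: 5<9, xs[2] = 9+4 = 13 → [5, 9, 13, 9, 0, 7]
j=3: 9<13, xs[3] = 13+4 = 17 → [5, 9, 13, 17, 0, 7]
j=4: 0<17, xs[4] = 17+4 = 21 → [5, 9, 13, 17, 21, 7]
j=5: 7<21, xs[5] = 21+4 = 25 → [5, 9, 13, 17, 21, 25]

[5, 9, 13, 17, 21, 25]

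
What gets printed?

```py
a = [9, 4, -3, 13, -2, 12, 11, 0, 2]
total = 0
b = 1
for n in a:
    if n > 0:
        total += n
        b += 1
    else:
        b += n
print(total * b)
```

102

n=9: >0, total = 0+9 = 9; b=2
n=4: >0, total = 9+4 = 13; b=3
n=-3: not >0; b=0
n=13: >0, total = 13+13 = 26; b=1
n=-2: not >0; b=-1
n=12: >0, total = 26+12 = 38; b=0
n=11: >0, total = 38+11 = 49; b=1
n=0: not >0; b=1
n=2: >0, total = 49+2 = 51; b=2
total*b = 51*2 = 102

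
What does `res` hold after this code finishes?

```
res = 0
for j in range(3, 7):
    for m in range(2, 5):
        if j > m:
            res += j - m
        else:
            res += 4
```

31

j=3,m=2: 3>2, res = 0+1 = 1
j=3,m=3: not 3>3, res = 1+4 = 5
j=3,m=4: not 3>4, res = 5+4 = 9
j=4,m=2: 4>2, res = 9+2 = 11
j=4,m=3: 4>3, res = 11+1 = 12
j=4,m=4: not 4>4, res = 12+4 = 16
j=5,m=2: 5>2, res = 16+3 = 19
j=5,m=3: 5>3, res = 19+2 = 21
j=5,m=4: 5>4, res = 21+1 = 22
j=6,m=2: 6>2, res = 22+4 = 26
j=6,m=3: 6>3, res = 26+3 = 29
j=6,m=4: 6>4, res = 29+2 = 31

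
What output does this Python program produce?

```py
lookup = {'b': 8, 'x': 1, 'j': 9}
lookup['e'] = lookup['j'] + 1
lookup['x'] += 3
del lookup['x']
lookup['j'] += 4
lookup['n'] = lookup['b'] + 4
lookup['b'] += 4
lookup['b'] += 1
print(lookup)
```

lookup['e'] = lookup['j']+1 = 10 → {'b': 8, 'x': 1, 'j': 9, 'e': 10}
lookup['x'] = 1+3 = 4 → {'b': 8, 'x': 4, 'j': 9, 'e': 10}
del 'x' → {'b': 8, 'j': 9, 'e': 10}
lookup['j'] = 9+4 = 13 → {'b': 8, 'j': 13, 'e': 10}
lookup['n'] = lookup['b']+4 = 12 → {'b': 8, 'j': 13, 'e': 10, 'n': 12}
lookup['b'] = 8+4 = 12 → {'b': 12, 'j': 13, 'e': 10, 'n': 12}
lookup['b'] = 12+1 = 13 → {'b': 13, 'j': 13, 'e': 10, 'n': 12}

{'b': 13, 'j': 13, 'e': 10, 'n': 12}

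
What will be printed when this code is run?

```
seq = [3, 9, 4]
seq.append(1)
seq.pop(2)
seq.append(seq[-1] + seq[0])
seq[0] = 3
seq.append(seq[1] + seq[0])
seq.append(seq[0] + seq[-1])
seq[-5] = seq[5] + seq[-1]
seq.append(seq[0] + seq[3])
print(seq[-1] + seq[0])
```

append 1 → [3, 9, 4, 1]
pop(2) removes 4 → [3, 9, 1]
append seq[-1]+seq[0] = 1+3 = 4 → [3, 9, 1, 4]
seq[0] = 3 → [3, 9, 1, 4]
append seq[1]+seq[0] = 9+3 = 12 → [3, 9, 1, 4, 12]
append seq[0]+seq[-1] = 3+12 = 15 → [3, 9, 1, 4, 12, 15]
seq[-5] = seq[5]+seq[-1] = 15+15 = 30 → [3, 30, 1, 4, 12, 15]
append seq[0]+seq[3] = 3+4 = 7 → [3, 30, 1, 4, 12, 15, 7]
seq[-1]+seq[0] = 7+3 = 10

10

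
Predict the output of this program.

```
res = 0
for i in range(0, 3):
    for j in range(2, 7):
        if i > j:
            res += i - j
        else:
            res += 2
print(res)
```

30

i=0,j=2: not 0>2, res = 0+2 = 2
i=0,j=3: not 0>3, res = 2+2 = 4
i=0,j=4: not 0>4, res = 4+2 = 6
i=0,j=5: not 0>5, res = 6+2 = 8
i=0,j=6: not 0>6, res = 8+2 = 10
i=1,j=2: not 1>2, res = 10+2 = 12
i=1,j=3: not 1>3, res = 12+2 = 14
i=1,j=4: not 1>4, res = 14+2 = 16
i=1,j=5: not 1>5, res = 16+2 = 18
i=1,j=6: not 1>6, res = 18+2 = 20
i=2,j=2: not 2>2, res = 20+2 = 22
i=2,j=3: not 2>3, res = 22+2 = 24
i=2,j=4: not 2>4, res = 24+2 = 26
i=2,j=5: not 2>5, res = 26+2 = 28
i=2,j=6: not 2>6, res = 28+2 = 30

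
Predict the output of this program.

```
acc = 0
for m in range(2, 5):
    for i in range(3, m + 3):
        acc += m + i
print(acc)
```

66

m=2,i=3: acc = 0+5 = 5
m=2,i=4: acc = 5+6 = 11
m=3,i=3: acc = 11+6 = 17
m=3,i=4: acc = 17+7 = 24
m=3,i=5: acc = 24+8 = 32
m=4,i=3: acc = 32+7 = 39
m=4,i=4: acc = 39+8 = 47
m=4,i=5: acc = 47+9 = 56
m=4,i=6: acc = 56+10 = 66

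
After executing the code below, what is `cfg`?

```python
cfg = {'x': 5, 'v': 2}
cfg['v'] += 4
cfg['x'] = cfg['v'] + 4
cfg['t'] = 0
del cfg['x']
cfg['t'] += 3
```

cfg['v'] = 2+4 = 6 → {'x': 5, 'v': 6}
cfg['x'] = cfg['v']+4 = 10 → {'x': 10, 'v': 6}
cfg['t'] = 0 → {'x': 10, 'v': 6, 't': 0}
del 'x' → {'v': 6, 't': 0}
cfg['t'] = 0+3 = 3 → {'v': 6, 't': 3}

{'v': 6, 't': 3}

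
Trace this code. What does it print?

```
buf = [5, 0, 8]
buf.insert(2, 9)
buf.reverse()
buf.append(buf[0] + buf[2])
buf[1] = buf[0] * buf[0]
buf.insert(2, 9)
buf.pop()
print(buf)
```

insert 9 at 2 → [5, 0, 9, 8]
reverse → [8, 9, 0, 5]
append buf[0]+buf[2] = 8+0 = 8 → [8, 9, 0, 5, 8]
buf[1] = buf[0]*buf[0] = 8*8 = 64 → [8, 64, 0, 5, 8]
insert 9 at 2 → [8, 64, 9, 0, 5, 8]
pop() removes 8 → [8, 64, 9, 0, 5]

[8, 64, 9, 0, 5]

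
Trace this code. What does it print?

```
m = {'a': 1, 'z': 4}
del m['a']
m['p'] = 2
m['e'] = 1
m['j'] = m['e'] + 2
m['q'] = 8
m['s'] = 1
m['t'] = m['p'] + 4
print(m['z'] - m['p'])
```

del 'a' → {'z': 4}
m['p'] = 2 → {'z': 4, 'p': 2}
m['e'] = 1 → {'z': 4, 'p': 2, 'e': 1}
m['j'] = m['e']+2 = 3 → {'z': 4, 'p': 2, 'e': 1, 'j': 3}
m['q'] = 8 → {'z': 4, 'p': 2, 'e': 1, 'j': 3, 'q': 8}
m['s'] = 1 → {'z': 4, 'p': 2, 'e': 1, 'j': 3, 'q': 8, 's': 1}
m['t'] = m['p']+4 = 6 → {'z': 4, 'p': 2, 'e': 1, 'j': 3, 'q': 8, 's': 1, 't': 6}
m['z']-m['p'] = 4-2 = 2

2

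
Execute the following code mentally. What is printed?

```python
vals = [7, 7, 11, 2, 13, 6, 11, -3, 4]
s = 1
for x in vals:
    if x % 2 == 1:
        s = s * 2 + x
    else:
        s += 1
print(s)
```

572

x=7: odd, s = 1*2+7 = 9
x=7: odd, s = 9*2+7 = 25
x=11: odd, s = 25*2+11 = 61
x=2: not odd, s = 61+1 = 62
x=13: odd, s = 62*2+13 = 137
x=6: not odd, s = 137+1 = 138
x=11: odd, s = 138*2+11 = 287
x=-3: odd, s = 287*2+(-3) = 571
x=4: not odd, s = 571+1 = 572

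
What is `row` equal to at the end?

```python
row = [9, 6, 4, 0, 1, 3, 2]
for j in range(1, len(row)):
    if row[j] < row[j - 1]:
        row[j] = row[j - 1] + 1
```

j=1: 6<9, row[1] = 9+1 = 10 → [9, 10, 4, 0, 1, 3, 2]
j=2: 4<10, row[2] = 10+1 = 11 → [9, 10, 11, 0, 1, 3, 2]
j=3: 0<11, row[3] = 11+1 = 12 → [9, 10, 11, 12, 1, 3, 2]
j=4: 1<12, row[4] = 12+1 = 13 → [9, 10, 11, 12, 13, 3, 2]
j=5: 3<13, row[5] = 13+1 = 14 → [9, 10, 11, 12, 13, 14, 2]
j=6: 2<14, row[6] = 14+1 = 15 → [9, 10, 11, 12, 13, 14, 15]

[9, 10, 11, 12, 13, 14, 15]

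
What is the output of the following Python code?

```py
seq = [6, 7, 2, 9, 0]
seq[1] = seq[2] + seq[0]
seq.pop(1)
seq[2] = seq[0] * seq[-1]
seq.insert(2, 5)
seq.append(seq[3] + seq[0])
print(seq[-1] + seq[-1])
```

seq[1] = seq[2]+seq[0] = 2+6 = 8 → [6, 8, 2, 9, 0]
pop(1) removes 8 → [6, 2, 9, 0]
seq[2] = seq[0]*seq[-1] = 6*0 = 0 → [6, 2, 0, 0]
insert 5 at 2 → [6, 2, 5, 0, 0]
append seq[3]+seq[0] = 0+6 = 6 → [6, 2, 5, 0, 0, 6]
seq[-1]+seq[-1] = 6+6 = 12

12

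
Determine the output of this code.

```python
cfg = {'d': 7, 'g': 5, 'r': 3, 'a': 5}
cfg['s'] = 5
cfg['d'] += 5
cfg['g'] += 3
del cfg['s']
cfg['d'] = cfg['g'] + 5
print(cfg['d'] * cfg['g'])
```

104

cfg['s'] = 5 → {'d': 7, 'g': 5, 'r': 3, 'a': 5, 's': 5}
cfg['d'] = 7+5 = 12 → {'d': 12, 'g': 5, 'r': 3, 'a': 5, 's': 5}
cfg['g'] = 5+3 = 8 → {'d': 12, 'g': 8, 'r': 3, 'a': 5, 's': 5}
del 's' → {'d': 12, 'g': 8, 'r': 3, 'a': 5}
cfg['d'] = cfg['g']+5 = 13 → {'d': 13, 'g': 8, 'r': 3, 'a': 5}
cfg['d']*cfg['g'] = 13*8 = 104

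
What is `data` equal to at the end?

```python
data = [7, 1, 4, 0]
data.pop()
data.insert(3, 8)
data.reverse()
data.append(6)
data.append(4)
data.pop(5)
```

[8, 4, 1, 7, 6]

pop() removes 0 → [7, 1, 4]
insert 8 at 3 → [7, 1, 4, 8]
reverse → [8, 4, 1, 7]
append 6 → [8, 4, 1, 7, 6]
append 4 → [8, 4, 1, 7, 6, 4]
pop(5) removes 4 → [8, 4, 1, 7, 6]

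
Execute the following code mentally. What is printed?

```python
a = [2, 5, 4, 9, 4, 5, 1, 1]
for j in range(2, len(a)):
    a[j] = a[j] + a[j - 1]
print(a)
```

j=2: a[2] = 4+5 = 9 → [2, 5, 9, 9, 4, 5, 1, 1]
j=3: a[3] = 9+9 = 18 → [2, 5, 9, 18, 4, 5, 1, 1]
j=4: a[4] = 4+18 = 22 → [2, 5, 9, 18, 22, 5, 1, 1]
j=5: a[5] = 5+22 = 27 → [2, 5, 9, 18, 22, 27, 1, 1]
j=6: a[6] = 1+27 = 28 → [2, 5, 9, 18, 22, 27, 28, 1]
j=7: a[7] = 1+28 = 29 → [2, 5, 9, 18, 22, 27, 28, 29]

[2, 5, 9, 18, 22, 27, 28, 29]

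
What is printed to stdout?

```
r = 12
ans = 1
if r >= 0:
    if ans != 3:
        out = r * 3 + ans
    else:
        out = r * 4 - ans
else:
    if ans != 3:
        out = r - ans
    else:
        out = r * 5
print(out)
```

r=12, ans=1
r >= 0 is True; ans != 3 is True
→ out = r * 3 + ans = 37

37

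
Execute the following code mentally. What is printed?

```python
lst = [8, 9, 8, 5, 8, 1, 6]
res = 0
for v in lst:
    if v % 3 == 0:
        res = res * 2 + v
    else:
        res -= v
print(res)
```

-52

v=8: not %3==0, res = 0-8 = -8
v=9: %3==0, res = (-8)*2+9 = -7
v=8: not %3==0, res = (-7)-8 = -15
v=5: not %3==0, res = (-15)-5 = -20
v=8: not %3==0, res = (-20)-8 = -28
v=1: not %3==0, res = (-28)-1 = -29
v=6: %3==0, res = (-29)*2+6 = -52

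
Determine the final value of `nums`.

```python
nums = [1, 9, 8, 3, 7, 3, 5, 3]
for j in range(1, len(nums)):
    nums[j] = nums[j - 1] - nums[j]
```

[1, -8, -16, -19, -26, -29, -34, -37]

j=1: nums[1] = 1-9 = -8 → [1, -8, 8, 3, 7, 3, 5, 3]
j=2: nums[2] = (-8)-8 = -16 → [1, -8, -16, 3, 7, 3, 5, 3]
j=3: nums[3] = (-16)-3 = -19 → [1, -8, -16, -19, 7, 3, 5, 3]
j=4: nums[4] = (-19)-7 = -26 → [1, -8, -16, -19, -26, 3, 5, 3]
j=5: nums[5] = (-26)-3 = -29 → [1, -8, -16, -19, -26, -29, 5, 3]
j=6: nums[6] = (-29)-5 = -34 → [1, -8, -16, -19, -26, -29, -34, 3]
j=7: nums[7] = (-34)-3 = -37 → [1, -8, -16, -19, -26, -29, -34, -37]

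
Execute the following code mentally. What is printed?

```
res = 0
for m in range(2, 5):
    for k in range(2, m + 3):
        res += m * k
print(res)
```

140

m=2,k=2: res = 0+4 = 4
m=2,k=3: res = 4+6 = 10
m=2,k=4: res = 10+8 = 18
m=3,k=2: res = 18+6 = 24
m=3,k=3: res = 24+9 = 33
m=3,k=4: res = 33+12 = 45
m=3,k=5: res = 45+15 = 60
m=4,k=2: res = 60+8 = 68
m=4,k=3: res = 68+12 = 80
m=4,k=4: res = 80+16 = 96
m=4,k=5: res = 96+20 = 116
m=4,k=6: res = 116+24 = 140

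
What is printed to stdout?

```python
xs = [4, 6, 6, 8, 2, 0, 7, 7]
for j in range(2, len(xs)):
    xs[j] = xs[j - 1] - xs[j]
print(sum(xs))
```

j=2: xs[2] = 6-6 = 0 → [4, 6, 0, 8, 2, 0, 7, 7]
j=3: xs[3] = 0-8 = -8 → [4, 6, 0, -8, 2, 0, 7, 7]
j=4: xs[4] = (-8)-2 = -10 → [4, 6, 0, -8, -10, 0, 7, 7]
j=5: xs[5] = (-10)-0 = -10 → [4, 6, 0, -8, -10, -10, 7, 7]
j=6: xs[6] = (-10)-7 = -17 → [4, 6, 0, -8, -10, -10, -17, 7]
j=7: xs[7] = (-17)-7 = -24 → [4, 6, 0, -8, -10, -10, -17, -24]
sum = -59

-59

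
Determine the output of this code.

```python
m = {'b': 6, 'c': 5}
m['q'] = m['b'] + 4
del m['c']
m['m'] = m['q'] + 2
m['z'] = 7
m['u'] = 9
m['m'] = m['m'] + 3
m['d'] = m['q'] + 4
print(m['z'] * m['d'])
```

m['q'] = m['b']+4 = 10 → {'b': 6, 'c': 5, 'q': 10}
del 'c' → {'b': 6, 'q': 10}
m['m'] = m['q']+2 = 12 → {'b': 6, 'q': 10, 'm': 12}
m['z'] = 7 → {'b': 6, 'q': 10, 'm': 12, 'z': 7}
m['u'] = 9 → {'b': 6, 'q': 10, 'm': 12, 'z': 7, 'u': 9}
m['m'] = m['m']+3 = 15 → {'b': 6, 'q': 10, 'm': 15, 'z': 7, 'u': 9}
m['d'] = m['q']+4 = 14 → {'b': 6, 'q': 10, 'm': 15, 'z': 7, 'u': 9, 'd': 14}
m['z']*m['d'] = 7*14 = 98

98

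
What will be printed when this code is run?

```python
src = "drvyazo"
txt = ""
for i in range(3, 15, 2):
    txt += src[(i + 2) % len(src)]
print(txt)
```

zdvaor

i=3: add src[5]='z' → 'z'
i=5: add src[0]='d' → 'zd'
i=7: add src[2]='v' → 'zdv'
i=9: add src[4]='a' → 'zdva'
i=11: add src[6]='o' → 'zdvao'
i=13: add src[1]='r' → 'zdvaor'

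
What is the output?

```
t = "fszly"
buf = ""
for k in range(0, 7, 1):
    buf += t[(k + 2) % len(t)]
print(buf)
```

k=0: add t[2]='z' → 'z'
k=1: add t[3]='l' → 'zl'
k=2: add t[4]='y' → 'zly'
k=3: add t[0]='f' → 'zlyf'
k=4: add t[1]='s' → 'zlyfs'
k=5: add t[2]='z' → 'zlyfsz'
k=6: add t[3]='l' → 'zlyfszl'

zlyfszl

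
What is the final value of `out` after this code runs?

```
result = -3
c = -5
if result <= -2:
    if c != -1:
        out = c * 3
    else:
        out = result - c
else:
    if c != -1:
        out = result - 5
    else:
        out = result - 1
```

result=-3, c=-5
result <= -2 is True; c != -1 is True
→ out = c * 3 = -15

-15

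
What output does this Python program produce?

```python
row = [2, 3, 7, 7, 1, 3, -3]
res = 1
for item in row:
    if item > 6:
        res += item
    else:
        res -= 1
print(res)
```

10

item=2: not >6, res = 1-1 = 0
item=3: not >6, res = 0-1 = -1
item=7: >6, res = (-1)+7 = 6
item=7: >6, res = 6+7 = 13
item=1: not >6, res = 13-1 = 12
item=3: not >6, res = 12-1 = 11
item=-3: not >6, res = 11-1 = 10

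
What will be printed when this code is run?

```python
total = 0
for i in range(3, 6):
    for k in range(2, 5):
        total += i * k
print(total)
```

108

i=3,k=2: total = 0+6 = 6
i=3,k=3: total = 6+9 = 15
i=3,k=4: total = 15+12 = 27
i=4,k=2: total = 27+8 = 35
i=4,k=3: total = 35+12 = 47
i=4,k=4: total = 47+16 = 63
i=5,k=2: total = 63+10 = 73
i=5,k=3: total = 73+15 = 88
i=5,k=4: total = 88+20 = 108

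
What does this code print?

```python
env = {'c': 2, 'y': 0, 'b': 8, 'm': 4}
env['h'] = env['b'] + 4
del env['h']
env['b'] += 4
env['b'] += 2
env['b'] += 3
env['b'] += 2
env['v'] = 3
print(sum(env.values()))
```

env['h'] = env['b']+4 = 12 → {'c': 2, 'y': 0, 'b': 8, 'm': 4, 'h': 12}
del 'h' → {'c': 2, 'y': 0, 'b': 8, 'm': 4}
env['b'] = 8+4 = 12 → {'c': 2, 'y': 0, 'b': 12, 'm': 4}
env['b'] = 12+2 = 14 → {'c': 2, 'y': 0, 'b': 14, 'm': 4}
env['b'] = 14+3 = 17 → {'c': 2, 'y': 0, 'b': 17, 'm': 4}
env['b'] = 17+2 = 19 → {'c': 2, 'y': 0, 'b': 19, 'm': 4}
env['v'] = 3 → {'c': 2, 'y': 0, 'b': 19, 'm': 4, 'v': 3}
sum of values = 28

28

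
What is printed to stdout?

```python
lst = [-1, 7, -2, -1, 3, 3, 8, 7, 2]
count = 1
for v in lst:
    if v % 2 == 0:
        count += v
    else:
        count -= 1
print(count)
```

3

v=-1: not even, count = 1-1 = 0
v=7: not even, count = 0-1 = -1
v=-2: even, count = (-1)+(-2) = -3
v=-1: not even, count = (-3)-1 = -4
v=3: not even, count = (-4)-1 = -5
v=3: not even, count = (-5)-1 = -6
v=8: even, count = (-6)+8 = 2
v=7: not even, count = 2-1 = 1
v=2: even, count = 1+2 = 3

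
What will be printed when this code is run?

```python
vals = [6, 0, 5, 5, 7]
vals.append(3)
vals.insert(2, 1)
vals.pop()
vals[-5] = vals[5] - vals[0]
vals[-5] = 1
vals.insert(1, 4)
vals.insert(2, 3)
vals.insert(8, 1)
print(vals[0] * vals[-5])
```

append 3 → [6, 0, 5, 5, 7, 3]
insert 1 at 2 → [6, 0, 1, 5, 5, 7, 3]
pop() removes 3 → [6, 0, 1, 5, 5, 7]
vals[-5] = vals[5]-vals[0] = 7-6 = 1 → [6, 1, 1, 5, 5, 7]
vals[-5] = 1 → [6, 1, 1, 5, 5, 7]
insert 4 at 1 → [6, 4, 1, 1, 5, 5, 7]
insert 3 at 2 → [6, 4, 3, 1, 1, 5, 5, 7]
insert 1 at 8 → [6, 4, 3, 1, 1, 5, 5, 7, 1]
vals[0]*vals[-5] = 6*1 = 6

6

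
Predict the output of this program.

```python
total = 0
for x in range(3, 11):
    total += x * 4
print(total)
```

208

x=3: total = 0+3*4 = 12
x=4: total = 12+4*4 = 28
x=5: total = 28+5*4 = 48
x=6: total = 48+6*4 = 72
x=7: total = 72+7*4 = 100
x=8: total = 100+8*4 = 132
x=9: total = 132+9*4 = 168
x=10: total = 168+10*4 = 208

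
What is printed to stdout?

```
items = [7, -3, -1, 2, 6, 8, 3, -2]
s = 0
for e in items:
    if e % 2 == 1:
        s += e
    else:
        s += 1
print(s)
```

e=7: odd, s = 0+7 = 7
e=-3: odd, s = 7+(-3) = 4
e=-1: odd, s = 4+(-1) = 3
e=2: not odd, s = 3+1 = 4
e=6: not odd, s = 4+1 = 5
e=8: not odd, s = 5+1 = 6
e=3: odd, s = 6+3 = 9
e=-2: not odd, s = 9+1 = 10

10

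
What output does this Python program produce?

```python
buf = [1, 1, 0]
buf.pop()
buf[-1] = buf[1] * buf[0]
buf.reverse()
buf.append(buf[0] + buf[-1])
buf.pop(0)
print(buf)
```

[1, 2]

pop() removes 0 → [1, 1]
buf[-1] = buf[1]*buf[0] = 1*1 = 1 → [1, 1]
reverse → [1, 1]
append buf[0]+buf[-1] = 1+1 = 2 → [1, 1, 2]
pop(0) removes 1 → [1, 2]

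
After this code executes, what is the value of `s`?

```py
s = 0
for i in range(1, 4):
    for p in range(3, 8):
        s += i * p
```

150

i=1,p=3: s = 0+3 = 3
i=1,p=4: s = 3+4 = 7
i=1,p=5: s = 7+5 = 12
i=1,p=6: s = 12+6 = 18
i=1,p=7: s = 18+7 = 25
i=2,p=3: s = 25+6 = 31
i=2,p=4: s = 31+8 = 39
i=2,p=5: s = 39+10 = 49
i=2,p=6: s = 49+12 = 61
i=2,p=7: s = 61+14 = 75
i=3,p=3: s = 75+9 = 84
i=3,p=4: s = 84+12 = 96
i=3,p=5: s = 96+15 = 111
i=3,p=6: s = 111+18 = 129
i=3,p=7: s = 129+21 = 150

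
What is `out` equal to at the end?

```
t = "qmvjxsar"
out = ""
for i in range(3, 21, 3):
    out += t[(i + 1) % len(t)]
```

i=3: add t[4]='x' → 'x'
i=6: add t[7]='r' → 'xr'
i=9: add t[2]='v' → 'xrv'
i=12: add t[5]='s' → 'xrvs'
i=15: add t[0]='q' → 'xrvsq'
i=18: add t[3]='j' → 'xrvsqj'

'xrvsqj'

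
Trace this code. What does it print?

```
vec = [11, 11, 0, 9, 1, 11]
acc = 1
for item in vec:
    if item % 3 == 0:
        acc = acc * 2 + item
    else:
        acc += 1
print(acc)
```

item=11: not %3==0, acc = 1+1 = 2
item=11: not %3==0, acc = 2+1 = 3
item=0: %3==0, acc = 3*2+0 = 6
item=9: %3==0, acc = 6*2+9 = 21
item=1: not %3==0, acc = 21+1 = 22
item=11: not %3==0, acc = 22+1 = 23

23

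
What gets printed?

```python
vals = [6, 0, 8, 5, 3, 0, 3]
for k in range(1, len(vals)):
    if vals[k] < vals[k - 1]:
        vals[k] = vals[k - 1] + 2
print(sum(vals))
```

74

k=1: 0<6, vals[1] = 6+2 = 8 → [6, 8, 8, 5, 3, 0, 3]
k=2: 8>=8, unchanged → [6, 8, 8, 5, 3, 0, 3]
k=3: 5<8, vals[3] = 8+2 = 10 → [6, 8, 8, 10, 3, 0, 3]
k=4: 3<10, vals[4] = 10+2 = 12 → [6, 8, 8, 10, 12, 0, 3]
k=5: 0<12, vals[5] = 12+2 = 14 → [6, 8, 8, 10, 12, 14, 3]
k=6: 3<14, vals[6] = 14+2 = 16 → [6, 8, 8, 10, 12, 14, 16]
sum = 74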